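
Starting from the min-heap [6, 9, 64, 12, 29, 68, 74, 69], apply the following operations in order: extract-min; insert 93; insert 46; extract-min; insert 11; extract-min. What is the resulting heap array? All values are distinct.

extract-min → returns 6:
  remove root 6; move last element 69 to root → [69, 9, 64, 12, 29, 68, 74]
  69 vs smaller child 9 at index 1, swap → [9, 69, 64, 12, 29, 68, 74]
  69 vs smaller child 12 at index 3, swap → [9, 12, 64, 69, 29, 68, 74]
insert 93:
  append 93 at index 7 → [9, 12, 64, 69, 29, 68, 74, 93] (no swap needed)
insert 46:
  append 46 at index 8 → [9, 12, 64, 69, 29, 68, 74, 93, 46]
  46 < parent 69 at index 3, swap → [9, 12, 64, 46, 29, 68, 74, 93, 69]
extract-min → returns 9:
  remove root 9; move last element 69 to root → [69, 12, 64, 46, 29, 68, 74, 93]
  69 vs smaller child 12 at index 1, swap → [12, 69, 64, 46, 29, 68, 74, 93]
  69 vs smaller child 29 at index 4, swap → [12, 29, 64, 46, 69, 68, 74, 93]
insert 11:
  append 11 at index 8 → [12, 29, 64, 46, 69, 68, 74, 93, 11]
  11 < parent 46 at index 3, swap → [12, 29, 64, 11, 69, 68, 74, 93, 46]
  11 < parent 29 at index 1, swap → [12, 11, 64, 29, 69, 68, 74, 93, 46]
  11 < parent 12 at index 0, swap → [11, 12, 64, 29, 69, 68, 74, 93, 46]
extract-min → returns 11:
  remove root 11; move last element 46 to root → [46, 12, 64, 29, 69, 68, 74, 93]
  46 vs smaller child 12 at index 1, swap → [12, 46, 64, 29, 69, 68, 74, 93]
  46 vs smaller child 29 at index 3, swap → [12, 29, 64, 46, 69, 68, 74, 93]

[12, 29, 64, 46, 69, 68, 74, 93]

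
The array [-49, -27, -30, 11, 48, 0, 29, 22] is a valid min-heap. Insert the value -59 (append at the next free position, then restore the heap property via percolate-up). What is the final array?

[-59, -49, -30, -27, 48, 0, 29, 22, 11]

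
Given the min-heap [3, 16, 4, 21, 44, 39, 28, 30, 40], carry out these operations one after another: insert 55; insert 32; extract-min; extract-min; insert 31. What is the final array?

[16, 21, 28, 30, 31, 39, 44, 55, 40, 32]

insert 55:
  append 55 at index 9 → [3, 16, 4, 21, 44, 39, 28, 30, 40, 55] (no swap needed)
insert 32:
  append 32 at index 10 → [3, 16, 4, 21, 44, 39, 28, 30, 40, 55, 32]
  32 < parent 44 at index 4, swap → [3, 16, 4, 21, 32, 39, 28, 30, 40, 55, 44]
extract-min → returns 3:
  remove root 3; move last element 44 to root → [44, 16, 4, 21, 32, 39, 28, 30, 40, 55]
  44 vs smaller child 4 at index 2, swap → [4, 16, 44, 21, 32, 39, 28, 30, 40, 55]
  44 vs smaller child 28 at index 6, swap → [4, 16, 28, 21, 32, 39, 44, 30, 40, 55]
extract-min → returns 4:
  remove root 4; move last element 55 to root → [55, 16, 28, 21, 32, 39, 44, 30, 40]
  55 vs smaller child 16 at index 1, swap → [16, 55, 28, 21, 32, 39, 44, 30, 40]
  55 vs smaller child 21 at index 3, swap → [16, 21, 28, 55, 32, 39, 44, 30, 40]
  55 vs smaller child 30 at index 7, swap → [16, 21, 28, 30, 32, 39, 44, 55, 40]
insert 31:
  append 31 at index 9 → [16, 21, 28, 30, 32, 39, 44, 55, 40, 31]
  31 < parent 32 at index 4, swap → [16, 21, 28, 30, 31, 39, 44, 55, 40, 32]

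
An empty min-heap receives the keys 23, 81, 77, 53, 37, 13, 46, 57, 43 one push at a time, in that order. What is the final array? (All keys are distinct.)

[13, 37, 23, 43, 53, 77, 46, 81, 57]

Insert 23:
  append 23 at index 0 → [23] (no swap needed)
Insert 81:
  append 81 at index 1 → [23, 81] (no swap needed)
Insert 77:
  append 77 at index 2 → [23, 81, 77] (no swap needed)
Insert 53:
  append 53 at index 3 → [23, 81, 77, 53]
  53 < parent 81 at index 1, swap → [23, 53, 77, 81]
Insert 37:
  append 37 at index 4 → [23, 53, 77, 81, 37]
  37 < parent 53 at index 1, swap → [23, 37, 77, 81, 53]
Insert 13:
  append 13 at index 5 → [23, 37, 77, 81, 53, 13]
  13 < parent 77 at index 2, swap → [23, 37, 13, 81, 53, 77]
  13 < parent 23 at index 0, swap → [13, 37, 23, 81, 53, 77]
Insert 46:
  append 46 at index 6 → [13, 37, 23, 81, 53, 77, 46] (no swap needed)
Insert 57:
  append 57 at index 7 → [13, 37, 23, 81, 53, 77, 46, 57]
  57 < parent 81 at index 3, swap → [13, 37, 23, 57, 53, 77, 46, 81]
Insert 43:
  append 43 at index 8 → [13, 37, 23, 57, 53, 77, 46, 81, 43]
  43 < parent 57 at index 3, swap → [13, 37, 23, 43, 53, 77, 46, 81, 57]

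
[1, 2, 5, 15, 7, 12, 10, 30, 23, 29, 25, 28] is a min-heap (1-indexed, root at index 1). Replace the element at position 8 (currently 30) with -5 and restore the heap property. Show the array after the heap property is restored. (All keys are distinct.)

[-5, 1, 5, 2, 7, 12, 10, 15, 23, 29, 25, 28]

set index 8 from 30 to -5 → [1, 2, 5, 15, 7, 12, 10, -5, 23, 29, 25, 28]
-5 < parent 15 at index 4, swap → [1, 2, 5, -5, 7, 12, 10, 15, 23, 29, 25, 28]
-5 < parent 2 at index 2, swap → [1, -5, 5, 2, 7, 12, 10, 15, 23, 29, 25, 28]
-5 < parent 1 at index 1, swap → [-5, 1, 5, 2, 7, 12, 10, 15, 23, 29, 25, 28]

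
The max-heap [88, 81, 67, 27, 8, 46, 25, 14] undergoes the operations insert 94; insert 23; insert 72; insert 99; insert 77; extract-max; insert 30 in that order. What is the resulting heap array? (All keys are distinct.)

[94, 88, 77, 81, 72, 67, 25, 14, 27, 8, 23, 46, 30]

insert 94:
  append 94 at index 8 → [88, 81, 67, 27, 8, 46, 25, 14, 94]
  94 > parent 27 at index 3, swap → [88, 81, 67, 94, 8, 46, 25, 14, 27]
  94 > parent 81 at index 1, swap → [88, 94, 67, 81, 8, 46, 25, 14, 27]
  94 > parent 88 at index 0, swap → [94, 88, 67, 81, 8, 46, 25, 14, 27]
insert 23:
  append 23 at index 9 → [94, 88, 67, 81, 8, 46, 25, 14, 27, 23]
  23 > parent 8 at index 4, swap → [94, 88, 67, 81, 23, 46, 25, 14, 27, 8]
insert 72:
  append 72 at index 10 → [94, 88, 67, 81, 23, 46, 25, 14, 27, 8, 72]
  72 > parent 23 at index 4, swap → [94, 88, 67, 81, 72, 46, 25, 14, 27, 8, 23]
insert 99:
  append 99 at index 11 → [94, 88, 67, 81, 72, 46, 25, 14, 27, 8, 23, 99]
  99 > parent 46 at index 5, swap → [94, 88, 67, 81, 72, 99, 25, 14, 27, 8, 23, 46]
  99 > parent 67 at index 2, swap → [94, 88, 99, 81, 72, 67, 25, 14, 27, 8, 23, 46]
  99 > parent 94 at index 0, swap → [99, 88, 94, 81, 72, 67, 25, 14, 27, 8, 23, 46]
insert 77:
  append 77 at index 12 → [99, 88, 94, 81, 72, 67, 25, 14, 27, 8, 23, 46, 77]
  77 > parent 67 at index 5, swap → [99, 88, 94, 81, 72, 77, 25, 14, 27, 8, 23, 46, 67]
extract-max → returns 99:
  remove root 99; move last element 67 to root → [67, 88, 94, 81, 72, 77, 25, 14, 27, 8, 23, 46]
  67 vs larger child 94 at index 2, swap → [94, 88, 67, 81, 72, 77, 25, 14, 27, 8, 23, 46]
  67 vs larger child 77 at index 5, swap → [94, 88, 77, 81, 72, 67, 25, 14, 27, 8, 23, 46]
insert 30:
  append 30 at index 12 → [94, 88, 77, 81, 72, 67, 25, 14, 27, 8, 23, 46, 30] (no swap needed)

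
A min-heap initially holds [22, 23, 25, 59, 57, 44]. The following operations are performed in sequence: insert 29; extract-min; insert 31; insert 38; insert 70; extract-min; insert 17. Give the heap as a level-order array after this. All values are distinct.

[17, 25, 31, 29, 57, 44, 70, 59, 38]

insert 29:
  append 29 at index 6 → [22, 23, 25, 59, 57, 44, 29] (no swap needed)
extract-min → returns 22:
  remove root 22; move last element 29 to root → [29, 23, 25, 59, 57, 44]
  29 vs smaller child 23 at index 1, swap → [23, 29, 25, 59, 57, 44]
insert 31:
  append 31 at index 6 → [23, 29, 25, 59, 57, 44, 31] (no swap needed)
insert 38:
  append 38 at index 7 → [23, 29, 25, 59, 57, 44, 31, 38]
  38 < parent 59 at index 3, swap → [23, 29, 25, 38, 57, 44, 31, 59]
insert 70:
  append 70 at index 8 → [23, 29, 25, 38, 57, 44, 31, 59, 70] (no swap needed)
extract-min → returns 23:
  remove root 23; move last element 70 to root → [70, 29, 25, 38, 57, 44, 31, 59]
  70 vs smaller child 25 at index 2, swap → [25, 29, 70, 38, 57, 44, 31, 59]
  70 vs smaller child 31 at index 6, swap → [25, 29, 31, 38, 57, 44, 70, 59]
insert 17:
  append 17 at index 8 → [25, 29, 31, 38, 57, 44, 70, 59, 17]
  17 < parent 38 at index 3, swap → [25, 29, 31, 17, 57, 44, 70, 59, 38]
  17 < parent 29 at index 1, swap → [25, 17, 31, 29, 57, 44, 70, 59, 38]
  17 < parent 25 at index 0, swap → [17, 25, 31, 29, 57, 44, 70, 59, 38]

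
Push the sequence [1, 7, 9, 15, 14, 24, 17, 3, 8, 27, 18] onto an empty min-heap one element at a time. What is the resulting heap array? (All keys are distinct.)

[1, 3, 9, 7, 14, 24, 17, 15, 8, 27, 18]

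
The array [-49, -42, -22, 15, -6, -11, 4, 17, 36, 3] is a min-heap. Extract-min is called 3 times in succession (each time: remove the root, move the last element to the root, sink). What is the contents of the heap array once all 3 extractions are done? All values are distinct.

extract-min #1 returns -49:
  remove root -49; move last element 3 to root → [3, -42, -22, 15, -6, -11, 4, 17, 36]
  3 vs smaller child -42 at index 1, swap → [-42, 3, -22, 15, -6, -11, 4, 17, 36]
  3 vs smaller child -6 at index 4, swap → [-42, -6, -22, 15, 3, -11, 4, 17, 36]
extract-min #2 returns -42:
  remove root -42; move last element 36 to root → [36, -6, -22, 15, 3, -11, 4, 17]
  36 vs smaller child -22 at index 2, swap → [-22, -6, 36, 15, 3, -11, 4, 17]
  36 vs smaller child -11 at index 5, swap → [-22, -6, -11, 15, 3, 36, 4, 17]
extract-min #3 returns -22:
  remove root -22; move last element 17 to root → [17, -6, -11, 15, 3, 36, 4]
  17 vs smaller child -11 at index 2, swap → [-11, -6, 17, 15, 3, 36, 4]
  17 vs smaller child 4 at index 6, swap → [-11, -6, 4, 15, 3, 36, 17]

[-11, -6, 4, 15, 3, 36, 17]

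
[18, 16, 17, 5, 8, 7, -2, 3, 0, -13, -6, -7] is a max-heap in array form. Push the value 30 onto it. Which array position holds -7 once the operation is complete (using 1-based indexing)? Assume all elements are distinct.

12

append 30 at index 13 → [18, 16, 17, 5, 8, 7, -2, 3, 0, -13, -6, -7, 30]
30 > parent 7 at index 6, swap → [18, 16, 17, 5, 8, 30, -2, 3, 0, -13, -6, -7, 7]
30 > parent 17 at index 3, swap → [18, 16, 30, 5, 8, 17, -2, 3, 0, -13, -6, -7, 7]
30 > parent 18 at index 1, swap → [30, 16, 18, 5, 8, 17, -2, 3, 0, -13, -6, -7, 7]
resulting array: [30, 16, 18, 5, 8, 17, -2, 3, 0, -13, -6, -7, 7]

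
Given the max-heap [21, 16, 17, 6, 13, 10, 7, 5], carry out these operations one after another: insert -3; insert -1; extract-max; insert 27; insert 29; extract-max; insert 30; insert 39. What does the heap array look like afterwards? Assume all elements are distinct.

[39, 27, 30, 6, 17, 10, 7, 5, -3, 13, 16, -1]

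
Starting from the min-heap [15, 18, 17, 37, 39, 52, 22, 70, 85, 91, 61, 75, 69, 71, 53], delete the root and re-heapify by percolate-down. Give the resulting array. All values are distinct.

[17, 18, 22, 37, 39, 52, 53, 70, 85, 91, 61, 75, 69, 71]

remove root 15; move last element 53 to root → [53, 18, 17, 37, 39, 52, 22, 70, 85, 91, 61, 75, 69, 71]
53 vs smaller child 17 at index 2, swap → [17, 18, 53, 37, 39, 52, 22, 70, 85, 91, 61, 75, 69, 71]
53 vs smaller child 22 at index 6, swap → [17, 18, 22, 37, 39, 52, 53, 70, 85, 91, 61, 75, 69, 71]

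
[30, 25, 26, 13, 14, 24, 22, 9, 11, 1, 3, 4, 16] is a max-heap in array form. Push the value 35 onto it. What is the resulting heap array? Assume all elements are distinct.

[35, 25, 30, 13, 14, 24, 26, 9, 11, 1, 3, 4, 16, 22]

append 35 at index 13 → [30, 25, 26, 13, 14, 24, 22, 9, 11, 1, 3, 4, 16, 35]
35 > parent 22 at index 6, swap → [30, 25, 26, 13, 14, 24, 35, 9, 11, 1, 3, 4, 16, 22]
35 > parent 26 at index 2, swap → [30, 25, 35, 13, 14, 24, 26, 9, 11, 1, 3, 4, 16, 22]
35 > parent 30 at index 0, swap → [35, 25, 30, 13, 14, 24, 26, 9, 11, 1, 3, 4, 16, 22]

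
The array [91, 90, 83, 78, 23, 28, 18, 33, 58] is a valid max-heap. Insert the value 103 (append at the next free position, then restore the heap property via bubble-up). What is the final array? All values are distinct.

[103, 91, 83, 78, 90, 28, 18, 33, 58, 23]

append 103 at index 9 → [91, 90, 83, 78, 23, 28, 18, 33, 58, 103]
103 > parent 23 at index 4, swap → [91, 90, 83, 78, 103, 28, 18, 33, 58, 23]
103 > parent 90 at index 1, swap → [91, 103, 83, 78, 90, 28, 18, 33, 58, 23]
103 > parent 91 at index 0, swap → [103, 91, 83, 78, 90, 28, 18, 33, 58, 23]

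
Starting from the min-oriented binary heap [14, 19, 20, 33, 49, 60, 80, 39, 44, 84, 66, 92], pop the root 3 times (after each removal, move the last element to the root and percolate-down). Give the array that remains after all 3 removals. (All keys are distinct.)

[33, 39, 60, 44, 49, 66, 80, 92, 84]

extract-min #1 returns 14:
  remove root 14; move last element 92 to root → [92, 19, 20, 33, 49, 60, 80, 39, 44, 84, 66]
  92 vs smaller child 19 at index 1, swap → [19, 92, 20, 33, 49, 60, 80, 39, 44, 84, 66]
  92 vs smaller child 33 at index 3, swap → [19, 33, 20, 92, 49, 60, 80, 39, 44, 84, 66]
  92 vs smaller child 39 at index 7, swap → [19, 33, 20, 39, 49, 60, 80, 92, 44, 84, 66]
extract-min #2 returns 19:
  remove root 19; move last element 66 to root → [66, 33, 20, 39, 49, 60, 80, 92, 44, 84]
  66 vs smaller child 20 at index 2, swap → [20, 33, 66, 39, 49, 60, 80, 92, 44, 84]
  66 vs smaller child 60 at index 5, swap → [20, 33, 60, 39, 49, 66, 80, 92, 44, 84]
extract-min #3 returns 20:
  remove root 20; move last element 84 to root → [84, 33, 60, 39, 49, 66, 80, 92, 44]
  84 vs smaller child 33 at index 1, swap → [33, 84, 60, 39, 49, 66, 80, 92, 44]
  84 vs smaller child 39 at index 3, swap → [33, 39, 60, 84, 49, 66, 80, 92, 44]
  84 vs smaller child 44 at index 8, swap → [33, 39, 60, 44, 49, 66, 80, 92, 84]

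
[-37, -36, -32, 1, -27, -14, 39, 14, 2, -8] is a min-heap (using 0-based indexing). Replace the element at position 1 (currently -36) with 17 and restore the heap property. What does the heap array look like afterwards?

set index 1 from -36 to 17 → [-37, 17, -32, 1, -27, -14, 39, 14, 2, -8]
17 vs smaller child -27 at index 4, swap → [-37, -27, -32, 1, 17, -14, 39, 14, 2, -8]
17 vs only child -8 at index 9, swap → [-37, -27, -32, 1, -8, -14, 39, 14, 2, 17]

[-37, -27, -32, 1, -8, -14, 39, 14, 2, 17]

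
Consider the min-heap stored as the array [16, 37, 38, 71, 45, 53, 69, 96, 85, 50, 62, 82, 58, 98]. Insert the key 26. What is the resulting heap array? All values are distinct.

[16, 37, 26, 71, 45, 53, 38, 96, 85, 50, 62, 82, 58, 98, 69]

append 26 at index 14 → [16, 37, 38, 71, 45, 53, 69, 96, 85, 50, 62, 82, 58, 98, 26]
26 < parent 69 at index 6, swap → [16, 37, 38, 71, 45, 53, 26, 96, 85, 50, 62, 82, 58, 98, 69]
26 < parent 38 at index 2, swap → [16, 37, 26, 71, 45, 53, 38, 96, 85, 50, 62, 82, 58, 98, 69]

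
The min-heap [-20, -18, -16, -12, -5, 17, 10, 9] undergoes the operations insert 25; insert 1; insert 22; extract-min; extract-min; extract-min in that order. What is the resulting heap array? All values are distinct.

insert 25:
  append 25 at index 8 → [-20, -18, -16, -12, -5, 17, 10, 9, 25] (no swap needed)
insert 1:
  append 1 at index 9 → [-20, -18, -16, -12, -5, 17, 10, 9, 25, 1] (no swap needed)
insert 22:
  append 22 at index 10 → [-20, -18, -16, -12, -5, 17, 10, 9, 25, 1, 22] (no swap needed)
extract-min → returns -20:
  remove root -20; move last element 22 to root → [22, -18, -16, -12, -5, 17, 10, 9, 25, 1]
  22 vs smaller child -18 at index 1, swap → [-18, 22, -16, -12, -5, 17, 10, 9, 25, 1]
  22 vs smaller child -12 at index 3, swap → [-18, -12, -16, 22, -5, 17, 10, 9, 25, 1]
  22 vs smaller child 9 at index 7, swap → [-18, -12, -16, 9, -5, 17, 10, 22, 25, 1]
extract-min → returns -18:
  remove root -18; move last element 1 to root → [1, -12, -16, 9, -5, 17, 10, 22, 25]
  1 vs smaller child -16 at index 2, swap → [-16, -12, 1, 9, -5, 17, 10, 22, 25]
extract-min → returns -16:
  remove root -16; move last element 25 to root → [25, -12, 1, 9, -5, 17, 10, 22]
  25 vs smaller child -12 at index 1, swap → [-12, 25, 1, 9, -5, 17, 10, 22]
  25 vs smaller child -5 at index 4, swap → [-12, -5, 1, 9, 25, 17, 10, 22]

[-12, -5, 1, 9, 25, 17, 10, 22]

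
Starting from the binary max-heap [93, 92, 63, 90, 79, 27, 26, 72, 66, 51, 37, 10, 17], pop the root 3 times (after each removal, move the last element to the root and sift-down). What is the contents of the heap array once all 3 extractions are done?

[79, 72, 63, 66, 51, 27, 26, 17, 37, 10]

extract-max #1 returns 93:
  remove root 93; move last element 17 to root → [17, 92, 63, 90, 79, 27, 26, 72, 66, 51, 37, 10]
  17 vs larger child 92 at index 1, swap → [92, 17, 63, 90, 79, 27, 26, 72, 66, 51, 37, 10]
  17 vs larger child 90 at index 3, swap → [92, 90, 63, 17, 79, 27, 26, 72, 66, 51, 37, 10]
  17 vs larger child 72 at index 7, swap → [92, 90, 63, 72, 79, 27, 26, 17, 66, 51, 37, 10]
extract-max #2 returns 92:
  remove root 92; move last element 10 to root → [10, 90, 63, 72, 79, 27, 26, 17, 66, 51, 37]
  10 vs larger child 90 at index 1, swap → [90, 10, 63, 72, 79, 27, 26, 17, 66, 51, 37]
  10 vs larger child 79 at index 4, swap → [90, 79, 63, 72, 10, 27, 26, 17, 66, 51, 37]
  10 vs larger child 51 at index 9, swap → [90, 79, 63, 72, 51, 27, 26, 17, 66, 10, 37]
extract-max #3 returns 90:
  remove root 90; move last element 37 to root → [37, 79, 63, 72, 51, 27, 26, 17, 66, 10]
  37 vs larger child 79 at index 1, swap → [79, 37, 63, 72, 51, 27, 26, 17, 66, 10]
  37 vs larger child 72 at index 3, swap → [79, 72, 63, 37, 51, 27, 26, 17, 66, 10]
  37 vs larger child 66 at index 8, swap → [79, 72, 63, 66, 51, 27, 26, 17, 37, 10]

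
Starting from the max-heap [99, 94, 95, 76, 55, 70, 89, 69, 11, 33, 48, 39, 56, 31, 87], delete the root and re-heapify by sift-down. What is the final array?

remove root 99; move last element 87 to root → [87, 94, 95, 76, 55, 70, 89, 69, 11, 33, 48, 39, 56, 31]
87 vs larger child 95 at index 2, swap → [95, 94, 87, 76, 55, 70, 89, 69, 11, 33, 48, 39, 56, 31]
87 vs larger child 89 at index 6, swap → [95, 94, 89, 76, 55, 70, 87, 69, 11, 33, 48, 39, 56, 31]

[95, 94, 89, 76, 55, 70, 87, 69, 11, 33, 48, 39, 56, 31]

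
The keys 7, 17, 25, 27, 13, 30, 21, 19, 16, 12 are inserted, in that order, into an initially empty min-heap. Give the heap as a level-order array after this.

Insert 7:
  append 7 at index 0 → [7] (no swap needed)
Insert 17:
  append 17 at index 1 → [7, 17] (no swap needed)
Insert 25:
  append 25 at index 2 → [7, 17, 25] (no swap needed)
Insert 27:
  append 27 at index 3 → [7, 17, 25, 27] (no swap needed)
Insert 13:
  append 13 at index 4 → [7, 17, 25, 27, 13]
  13 < parent 17 at index 1, swap → [7, 13, 25, 27, 17]
Insert 30:
  append 30 at index 5 → [7, 13, 25, 27, 17, 30] (no swap needed)
Insert 21:
  append 21 at index 6 → [7, 13, 25, 27, 17, 30, 21]
  21 < parent 25 at index 2, swap → [7, 13, 21, 27, 17, 30, 25]
Insert 19:
  append 19 at index 7 → [7, 13, 21, 27, 17, 30, 25, 19]
  19 < parent 27 at index 3, swap → [7, 13, 21, 19, 17, 30, 25, 27]
Insert 16:
  append 16 at index 8 → [7, 13, 21, 19, 17, 30, 25, 27, 16]
  16 < parent 19 at index 3, swap → [7, 13, 21, 16, 17, 30, 25, 27, 19]
Insert 12:
  append 12 at index 9 → [7, 13, 21, 16, 17, 30, 25, 27, 19, 12]
  12 < parent 17 at index 4, swap → [7, 13, 21, 16, 12, 30, 25, 27, 19, 17]
  12 < parent 13 at index 1, swap → [7, 12, 21, 16, 13, 30, 25, 27, 19, 17]

[7, 12, 21, 16, 13, 30, 25, 27, 19, 17]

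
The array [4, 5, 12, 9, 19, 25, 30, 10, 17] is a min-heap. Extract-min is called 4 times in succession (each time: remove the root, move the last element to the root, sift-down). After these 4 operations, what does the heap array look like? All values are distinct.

[12, 17, 25, 30, 19]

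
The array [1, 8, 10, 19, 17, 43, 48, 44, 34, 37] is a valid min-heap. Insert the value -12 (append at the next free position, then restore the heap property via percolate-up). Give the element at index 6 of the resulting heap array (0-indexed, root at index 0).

48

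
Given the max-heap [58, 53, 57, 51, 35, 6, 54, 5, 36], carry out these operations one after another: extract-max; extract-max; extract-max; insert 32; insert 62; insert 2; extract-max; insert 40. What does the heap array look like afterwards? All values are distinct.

[53, 51, 36, 40, 35, 6, 32, 2, 5]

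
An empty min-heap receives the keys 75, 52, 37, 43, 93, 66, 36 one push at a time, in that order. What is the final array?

Insert 75:
  append 75 at index 0 → [75] (no swap needed)
Insert 52:
  append 52 at index 1 → [75, 52]
  52 < parent 75 at index 0, swap → [52, 75]
Insert 37:
  append 37 at index 2 → [52, 75, 37]
  37 < parent 52 at index 0, swap → [37, 75, 52]
Insert 43:
  append 43 at index 3 → [37, 75, 52, 43]
  43 < parent 75 at index 1, swap → [37, 43, 52, 75]
Insert 93:
  append 93 at index 4 → [37, 43, 52, 75, 93] (no swap needed)
Insert 66:
  append 66 at index 5 → [37, 43, 52, 75, 93, 66] (no swap needed)
Insert 36:
  append 36 at index 6 → [37, 43, 52, 75, 93, 66, 36]
  36 < parent 52 at index 2, swap → [37, 43, 36, 75, 93, 66, 52]
  36 < parent 37 at index 0, swap → [36, 43, 37, 75, 93, 66, 52]

[36, 43, 37, 75, 93, 66, 52]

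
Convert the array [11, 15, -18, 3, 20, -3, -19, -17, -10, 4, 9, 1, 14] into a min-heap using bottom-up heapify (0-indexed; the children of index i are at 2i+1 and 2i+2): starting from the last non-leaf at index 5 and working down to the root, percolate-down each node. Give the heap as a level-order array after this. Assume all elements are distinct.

[-19, -17, -18, -10, 4, -3, 11, 3, 15, 20, 9, 1, 14]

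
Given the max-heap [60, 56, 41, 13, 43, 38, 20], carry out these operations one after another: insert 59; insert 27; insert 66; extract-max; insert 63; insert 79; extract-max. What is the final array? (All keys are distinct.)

[63, 60, 41, 56, 59, 38, 20, 13, 27, 43]

insert 59:
  append 59 at index 7 → [60, 56, 41, 13, 43, 38, 20, 59]
  59 > parent 13 at index 3, swap → [60, 56, 41, 59, 43, 38, 20, 13]
  59 > parent 56 at index 1, swap → [60, 59, 41, 56, 43, 38, 20, 13]
insert 27:
  append 27 at index 8 → [60, 59, 41, 56, 43, 38, 20, 13, 27] (no swap needed)
insert 66:
  append 66 at index 9 → [60, 59, 41, 56, 43, 38, 20, 13, 27, 66]
  66 > parent 43 at index 4, swap → [60, 59, 41, 56, 66, 38, 20, 13, 27, 43]
  66 > parent 59 at index 1, swap → [60, 66, 41, 56, 59, 38, 20, 13, 27, 43]
  66 > parent 60 at index 0, swap → [66, 60, 41, 56, 59, 38, 20, 13, 27, 43]
extract-max → returns 66:
  remove root 66; move last element 43 to root → [43, 60, 41, 56, 59, 38, 20, 13, 27]
  43 vs larger child 60 at index 1, swap → [60, 43, 41, 56, 59, 38, 20, 13, 27]
  43 vs larger child 59 at index 4, swap → [60, 59, 41, 56, 43, 38, 20, 13, 27]
insert 63:
  append 63 at index 9 → [60, 59, 41, 56, 43, 38, 20, 13, 27, 63]
  63 > parent 43 at index 4, swap → [60, 59, 41, 56, 63, 38, 20, 13, 27, 43]
  63 > parent 59 at index 1, swap → [60, 63, 41, 56, 59, 38, 20, 13, 27, 43]
  63 > parent 60 at index 0, swap → [63, 60, 41, 56, 59, 38, 20, 13, 27, 43]
insert 79:
  append 79 at index 10 → [63, 60, 41, 56, 59, 38, 20, 13, 27, 43, 79]
  79 > parent 59 at index 4, swap → [63, 60, 41, 56, 79, 38, 20, 13, 27, 43, 59]
  79 > parent 60 at index 1, swap → [63, 79, 41, 56, 60, 38, 20, 13, 27, 43, 59]
  79 > parent 63 at index 0, swap → [79, 63, 41, 56, 60, 38, 20, 13, 27, 43, 59]
extract-max → returns 79:
  remove root 79; move last element 59 to root → [59, 63, 41, 56, 60, 38, 20, 13, 27, 43]
  59 vs larger child 63 at index 1, swap → [63, 59, 41, 56, 60, 38, 20, 13, 27, 43]
  59 vs larger child 60 at index 4, swap → [63, 60, 41, 56, 59, 38, 20, 13, 27, 43]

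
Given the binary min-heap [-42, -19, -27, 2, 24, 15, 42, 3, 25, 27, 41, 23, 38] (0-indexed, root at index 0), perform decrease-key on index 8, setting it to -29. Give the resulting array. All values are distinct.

[-42, -29, -27, -19, 24, 15, 42, 3, 2, 27, 41, 23, 38]

set index 8 from 25 to -29 → [-42, -19, -27, 2, 24, 15, 42, 3, -29, 27, 41, 23, 38]
-29 < parent 2 at index 3, swap → [-42, -19, -27, -29, 24, 15, 42, 3, 2, 27, 41, 23, 38]
-29 < parent -19 at index 1, swap → [-42, -29, -27, -19, 24, 15, 42, 3, 2, 27, 41, 23, 38]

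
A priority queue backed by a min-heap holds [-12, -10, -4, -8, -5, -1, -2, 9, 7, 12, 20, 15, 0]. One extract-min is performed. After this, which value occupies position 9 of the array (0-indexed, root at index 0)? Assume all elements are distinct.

12

remove root -12; move last element 0 to root → [0, -10, -4, -8, -5, -1, -2, 9, 7, 12, 20, 15]
0 vs smaller child -10 at index 1, swap → [-10, 0, -4, -8, -5, -1, -2, 9, 7, 12, 20, 15]
0 vs smaller child -8 at index 3, swap → [-10, -8, -4, 0, -5, -1, -2, 9, 7, 12, 20, 15]
resulting array: [-10, -8, -4, 0, -5, -1, -2, 9, 7, 12, 20, 15]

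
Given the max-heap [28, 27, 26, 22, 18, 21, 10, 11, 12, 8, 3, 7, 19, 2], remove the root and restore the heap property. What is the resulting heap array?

remove root 28; move last element 2 to root → [2, 27, 26, 22, 18, 21, 10, 11, 12, 8, 3, 7, 19]
2 vs larger child 27 at index 1, swap → [27, 2, 26, 22, 18, 21, 10, 11, 12, 8, 3, 7, 19]
2 vs larger child 22 at index 3, swap → [27, 22, 26, 2, 18, 21, 10, 11, 12, 8, 3, 7, 19]
2 vs larger child 12 at index 8, swap → [27, 22, 26, 12, 18, 21, 10, 11, 2, 8, 3, 7, 19]

[27, 22, 26, 12, 18, 21, 10, 11, 2, 8, 3, 7, 19]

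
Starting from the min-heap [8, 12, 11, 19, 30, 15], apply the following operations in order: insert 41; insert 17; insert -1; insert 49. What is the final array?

[-1, 8, 11, 12, 30, 15, 41, 19, 17, 49]

insert 41:
  append 41 at index 6 → [8, 12, 11, 19, 30, 15, 41] (no swap needed)
insert 17:
  append 17 at index 7 → [8, 12, 11, 19, 30, 15, 41, 17]
  17 < parent 19 at index 3, swap → [8, 12, 11, 17, 30, 15, 41, 19]
insert -1:
  append -1 at index 8 → [8, 12, 11, 17, 30, 15, 41, 19, -1]
  -1 < parent 17 at index 3, swap → [8, 12, 11, -1, 30, 15, 41, 19, 17]
  -1 < parent 12 at index 1, swap → [8, -1, 11, 12, 30, 15, 41, 19, 17]
  -1 < parent 8 at index 0, swap → [-1, 8, 11, 12, 30, 15, 41, 19, 17]
insert 49:
  append 49 at index 9 → [-1, 8, 11, 12, 30, 15, 41, 19, 17, 49] (no swap needed)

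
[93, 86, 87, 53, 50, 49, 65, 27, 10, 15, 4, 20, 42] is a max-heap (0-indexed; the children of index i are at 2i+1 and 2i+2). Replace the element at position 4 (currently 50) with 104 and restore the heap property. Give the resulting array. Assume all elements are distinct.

set index 4 from 50 to 104 → [93, 86, 87, 53, 104, 49, 65, 27, 10, 15, 4, 20, 42]
104 > parent 86 at index 1, swap → [93, 104, 87, 53, 86, 49, 65, 27, 10, 15, 4, 20, 42]
104 > parent 93 at index 0, swap → [104, 93, 87, 53, 86, 49, 65, 27, 10, 15, 4, 20, 42]

[104, 93, 87, 53, 86, 49, 65, 27, 10, 15, 4, 20, 42]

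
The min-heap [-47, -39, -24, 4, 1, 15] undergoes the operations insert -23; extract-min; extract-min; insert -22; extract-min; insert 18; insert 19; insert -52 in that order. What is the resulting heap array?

[-52, -23, -22, 1, 15, 18, 19, 4]

insert -23:
  append -23 at index 6 → [-47, -39, -24, 4, 1, 15, -23] (no swap needed)
extract-min → returns -47:
  remove root -47; move last element -23 to root → [-23, -39, -24, 4, 1, 15]
  -23 vs smaller child -39 at index 1, swap → [-39, -23, -24, 4, 1, 15]
extract-min → returns -39:
  remove root -39; move last element 15 to root → [15, -23, -24, 4, 1]
  15 vs smaller child -24 at index 2, swap → [-24, -23, 15, 4, 1]
insert -22:
  append -22 at index 5 → [-24, -23, 15, 4, 1, -22]
  -22 < parent 15 at index 2, swap → [-24, -23, -22, 4, 1, 15]
extract-min → returns -24:
  remove root -24; move last element 15 to root → [15, -23, -22, 4, 1]
  15 vs smaller child -23 at index 1, swap → [-23, 15, -22, 4, 1]
  15 vs smaller child 1 at index 4, swap → [-23, 1, -22, 4, 15]
insert 18:
  append 18 at index 5 → [-23, 1, -22, 4, 15, 18] (no swap needed)
insert 19:
  append 19 at index 6 → [-23, 1, -22, 4, 15, 18, 19] (no swap needed)
insert -52:
  append -52 at index 7 → [-23, 1, -22, 4, 15, 18, 19, -52]
  -52 < parent 4 at index 3, swap → [-23, 1, -22, -52, 15, 18, 19, 4]
  -52 < parent 1 at index 1, swap → [-23, -52, -22, 1, 15, 18, 19, 4]
  -52 < parent -23 at index 0, swap → [-52, -23, -22, 1, 15, 18, 19, 4]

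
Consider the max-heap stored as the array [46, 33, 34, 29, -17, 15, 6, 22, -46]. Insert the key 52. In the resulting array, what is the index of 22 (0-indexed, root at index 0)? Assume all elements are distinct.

7

append 52 at index 9 → [46, 33, 34, 29, -17, 15, 6, 22, -46, 52]
52 > parent -17 at index 4, swap → [46, 33, 34, 29, 52, 15, 6, 22, -46, -17]
52 > parent 33 at index 1, swap → [46, 52, 34, 29, 33, 15, 6, 22, -46, -17]
52 > parent 46 at index 0, swap → [52, 46, 34, 29, 33, 15, 6, 22, -46, -17]
resulting array: [52, 46, 34, 29, 33, 15, 6, 22, -46, -17]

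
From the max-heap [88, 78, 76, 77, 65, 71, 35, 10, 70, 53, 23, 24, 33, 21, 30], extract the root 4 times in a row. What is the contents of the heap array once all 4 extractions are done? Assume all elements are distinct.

extract-max #1 returns 88:
  remove root 88; move last element 30 to root → [30, 78, 76, 77, 65, 71, 35, 10, 70, 53, 23, 24, 33, 21]
  30 vs larger child 78 at index 1, swap → [78, 30, 76, 77, 65, 71, 35, 10, 70, 53, 23, 24, 33, 21]
  30 vs larger child 77 at index 3, swap → [78, 77, 76, 30, 65, 71, 35, 10, 70, 53, 23, 24, 33, 21]
  30 vs larger child 70 at index 8, swap → [78, 77, 76, 70, 65, 71, 35, 10, 30, 53, 23, 24, 33, 21]
extract-max #2 returns 78:
  remove root 78; move last element 21 to root → [21, 77, 76, 70, 65, 71, 35, 10, 30, 53, 23, 24, 33]
  21 vs larger child 77 at index 1, swap → [77, 21, 76, 70, 65, 71, 35, 10, 30, 53, 23, 24, 33]
  21 vs larger child 70 at index 3, swap → [77, 70, 76, 21, 65, 71, 35, 10, 30, 53, 23, 24, 33]
  21 vs larger child 30 at index 8, swap → [77, 70, 76, 30, 65, 71, 35, 10, 21, 53, 23, 24, 33]
extract-max #3 returns 77:
  remove root 77; move last element 33 to root → [33, 70, 76, 30, 65, 71, 35, 10, 21, 53, 23, 24]
  33 vs larger child 76 at index 2, swap → [76, 70, 33, 30, 65, 71, 35, 10, 21, 53, 23, 24]
  33 vs larger child 71 at index 5, swap → [76, 70, 71, 30, 65, 33, 35, 10, 21, 53, 23, 24]
extract-max #4 returns 76:
  remove root 76; move last element 24 to root → [24, 70, 71, 30, 65, 33, 35, 10, 21, 53, 23]
  24 vs larger child 71 at index 2, swap → [71, 70, 24, 30, 65, 33, 35, 10, 21, 53, 23]
  24 vs larger child 35 at index 6, swap → [71, 70, 35, 30, 65, 33, 24, 10, 21, 53, 23]

[71, 70, 35, 30, 65, 33, 24, 10, 21, 53, 23]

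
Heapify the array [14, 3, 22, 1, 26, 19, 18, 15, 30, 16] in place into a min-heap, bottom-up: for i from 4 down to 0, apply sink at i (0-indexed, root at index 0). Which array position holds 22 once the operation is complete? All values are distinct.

sift down from index 4:
  26 vs only child 16 at index 9, swap → [14, 3, 22, 1, 16, 19, 18, 15, 30, 26]
sift down from index 3: already satisfies heap property
sift down from index 2:
  22 vs smaller child 18 at index 6, swap → [14, 3, 18, 1, 16, 19, 22, 15, 30, 26]
sift down from index 1:
  3 vs smaller child 1 at index 3, swap → [14, 1, 18, 3, 16, 19, 22, 15, 30, 26]
sift down from index 0:
  14 vs smaller child 1 at index 1, swap → [1, 14, 18, 3, 16, 19, 22, 15, 30, 26]
  14 vs smaller child 3 at index 3, swap → [1, 3, 18, 14, 16, 19, 22, 15, 30, 26]
resulting array: [1, 3, 18, 14, 16, 19, 22, 15, 30, 26]

6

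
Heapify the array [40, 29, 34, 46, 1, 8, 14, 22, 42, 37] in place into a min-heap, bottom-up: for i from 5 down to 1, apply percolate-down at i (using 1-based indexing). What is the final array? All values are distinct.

sift down from index 5: already satisfies heap property
sift down from index 4:
  46 vs smaller child 22 at index 8, swap → [40, 29, 34, 22, 1, 8, 14, 46, 42, 37]
sift down from index 3:
  34 vs smaller child 8 at index 6, swap → [40, 29, 8, 22, 1, 34, 14, 46, 42, 37]
sift down from index 2:
  29 vs smaller child 1 at index 5, swap → [40, 1, 8, 22, 29, 34, 14, 46, 42, 37]
sift down from index 1:
  40 vs smaller child 1 at index 2, swap → [1, 40, 8, 22, 29, 34, 14, 46, 42, 37]
  40 vs smaller child 22 at index 4, swap → [1, 22, 8, 40, 29, 34, 14, 46, 42, 37]

[1, 22, 8, 40, 29, 34, 14, 46, 42, 37]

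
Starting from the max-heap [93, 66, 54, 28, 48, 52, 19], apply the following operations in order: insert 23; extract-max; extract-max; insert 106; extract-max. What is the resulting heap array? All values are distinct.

[54, 48, 52, 28, 23, 19]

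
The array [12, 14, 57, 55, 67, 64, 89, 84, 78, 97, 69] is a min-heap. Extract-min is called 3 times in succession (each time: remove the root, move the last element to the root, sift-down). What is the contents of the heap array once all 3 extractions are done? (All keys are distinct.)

[57, 67, 64, 69, 97, 78, 89, 84]

extract-min #1 returns 12:
  remove root 12; move last element 69 to root → [69, 14, 57, 55, 67, 64, 89, 84, 78, 97]
  69 vs smaller child 14 at index 1, swap → [14, 69, 57, 55, 67, 64, 89, 84, 78, 97]
  69 vs smaller child 55 at index 3, swap → [14, 55, 57, 69, 67, 64, 89, 84, 78, 97]
extract-min #2 returns 14:
  remove root 14; move last element 97 to root → [97, 55, 57, 69, 67, 64, 89, 84, 78]
  97 vs smaller child 55 at index 1, swap → [55, 97, 57, 69, 67, 64, 89, 84, 78]
  97 vs smaller child 67 at index 4, swap → [55, 67, 57, 69, 97, 64, 89, 84, 78]
extract-min #3 returns 55:
  remove root 55; move last element 78 to root → [78, 67, 57, 69, 97, 64, 89, 84]
  78 vs smaller child 57 at index 2, swap → [57, 67, 78, 69, 97, 64, 89, 84]
  78 vs smaller child 64 at index 5, swap → [57, 67, 64, 69, 97, 78, 89, 84]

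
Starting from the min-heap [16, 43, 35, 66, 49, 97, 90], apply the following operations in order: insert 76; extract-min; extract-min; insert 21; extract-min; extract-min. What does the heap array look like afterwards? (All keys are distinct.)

insert 76:
  append 76 at index 7 → [16, 43, 35, 66, 49, 97, 90, 76] (no swap needed)
extract-min → returns 16:
  remove root 16; move last element 76 to root → [76, 43, 35, 66, 49, 97, 90]
  76 vs smaller child 35 at index 2, swap → [35, 43, 76, 66, 49, 97, 90]
extract-min → returns 35:
  remove root 35; move last element 90 to root → [90, 43, 76, 66, 49, 97]
  90 vs smaller child 43 at index 1, swap → [43, 90, 76, 66, 49, 97]
  90 vs smaller child 49 at index 4, swap → [43, 49, 76, 66, 90, 97]
insert 21:
  append 21 at index 6 → [43, 49, 76, 66, 90, 97, 21]
  21 < parent 76 at index 2, swap → [43, 49, 21, 66, 90, 97, 76]
  21 < parent 43 at index 0, swap → [21, 49, 43, 66, 90, 97, 76]
extract-min → returns 21:
  remove root 21; move last element 76 to root → [76, 49, 43, 66, 90, 97]
  76 vs smaller child 43 at index 2, swap → [43, 49, 76, 66, 90, 97]
extract-min → returns 43:
  remove root 43; move last element 97 to root → [97, 49, 76, 66, 90]
  97 vs smaller child 49 at index 1, swap → [49, 97, 76, 66, 90]
  97 vs smaller child 66 at index 3, swap → [49, 66, 76, 97, 90]

[49, 66, 76, 97, 90]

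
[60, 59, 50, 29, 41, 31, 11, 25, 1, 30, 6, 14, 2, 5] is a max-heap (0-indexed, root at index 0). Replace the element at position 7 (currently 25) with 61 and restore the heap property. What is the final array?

[61, 60, 50, 59, 41, 31, 11, 29, 1, 30, 6, 14, 2, 5]

set index 7 from 25 to 61 → [60, 59, 50, 29, 41, 31, 11, 61, 1, 30, 6, 14, 2, 5]
61 > parent 29 at index 3, swap → [60, 59, 50, 61, 41, 31, 11, 29, 1, 30, 6, 14, 2, 5]
61 > parent 59 at index 1, swap → [60, 61, 50, 59, 41, 31, 11, 29, 1, 30, 6, 14, 2, 5]
61 > parent 60 at index 0, swap → [61, 60, 50, 59, 41, 31, 11, 29, 1, 30, 6, 14, 2, 5]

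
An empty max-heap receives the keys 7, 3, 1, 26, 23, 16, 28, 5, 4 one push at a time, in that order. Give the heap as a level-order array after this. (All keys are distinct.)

[28, 23, 26, 5, 7, 1, 16, 3, 4]

Insert 7:
  append 7 at index 0 → [7] (no swap needed)
Insert 3:
  append 3 at index 1 → [7, 3] (no swap needed)
Insert 1:
  append 1 at index 2 → [7, 3, 1] (no swap needed)
Insert 26:
  append 26 at index 3 → [7, 3, 1, 26]
  26 > parent 3 at index 1, swap → [7, 26, 1, 3]
  26 > parent 7 at index 0, swap → [26, 7, 1, 3]
Insert 23:
  append 23 at index 4 → [26, 7, 1, 3, 23]
  23 > parent 7 at index 1, swap → [26, 23, 1, 3, 7]
Insert 16:
  append 16 at index 5 → [26, 23, 1, 3, 7, 16]
  16 > parent 1 at index 2, swap → [26, 23, 16, 3, 7, 1]
Insert 28:
  append 28 at index 6 → [26, 23, 16, 3, 7, 1, 28]
  28 > parent 16 at index 2, swap → [26, 23, 28, 3, 7, 1, 16]
  28 > parent 26 at index 0, swap → [28, 23, 26, 3, 7, 1, 16]
Insert 5:
  append 5 at index 7 → [28, 23, 26, 3, 7, 1, 16, 5]
  5 > parent 3 at index 3, swap → [28, 23, 26, 5, 7, 1, 16, 3]
Insert 4:
  append 4 at index 8 → [28, 23, 26, 5, 7, 1, 16, 3, 4] (no swap needed)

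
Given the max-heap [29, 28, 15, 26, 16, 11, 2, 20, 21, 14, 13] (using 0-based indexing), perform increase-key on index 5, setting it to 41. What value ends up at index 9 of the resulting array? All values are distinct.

set index 5 from 11 to 41 → [29, 28, 15, 26, 16, 41, 2, 20, 21, 14, 13]
41 > parent 15 at index 2, swap → [29, 28, 41, 26, 16, 15, 2, 20, 21, 14, 13]
41 > parent 29 at index 0, swap → [41, 28, 29, 26, 16, 15, 2, 20, 21, 14, 13]
resulting array: [41, 28, 29, 26, 16, 15, 2, 20, 21, 14, 13]

14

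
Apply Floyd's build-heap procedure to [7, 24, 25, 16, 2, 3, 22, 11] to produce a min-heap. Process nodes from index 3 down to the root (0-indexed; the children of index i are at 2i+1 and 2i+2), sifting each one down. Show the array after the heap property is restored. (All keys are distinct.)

sift down from index 3:
  16 vs only child 11 at index 7, swap → [7, 24, 25, 11, 2, 3, 22, 16]
sift down from index 2:
  25 vs smaller child 3 at index 5, swap → [7, 24, 3, 11, 2, 25, 22, 16]
sift down from index 1:
  24 vs smaller child 2 at index 4, swap → [7, 2, 3, 11, 24, 25, 22, 16]
sift down from index 0:
  7 vs smaller child 2 at index 1, swap → [2, 7, 3, 11, 24, 25, 22, 16]

[2, 7, 3, 11, 24, 25, 22, 16]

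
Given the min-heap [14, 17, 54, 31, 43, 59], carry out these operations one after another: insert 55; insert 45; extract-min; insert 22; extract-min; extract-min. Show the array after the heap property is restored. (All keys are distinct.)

[31, 43, 54, 45, 55, 59]

insert 55:
  append 55 at index 6 → [14, 17, 54, 31, 43, 59, 55] (no swap needed)
insert 45:
  append 45 at index 7 → [14, 17, 54, 31, 43, 59, 55, 45] (no swap needed)
extract-min → returns 14:
  remove root 14; move last element 45 to root → [45, 17, 54, 31, 43, 59, 55]
  45 vs smaller child 17 at index 1, swap → [17, 45, 54, 31, 43, 59, 55]
  45 vs smaller child 31 at index 3, swap → [17, 31, 54, 45, 43, 59, 55]
insert 22:
  append 22 at index 7 → [17, 31, 54, 45, 43, 59, 55, 22]
  22 < parent 45 at index 3, swap → [17, 31, 54, 22, 43, 59, 55, 45]
  22 < parent 31 at index 1, swap → [17, 22, 54, 31, 43, 59, 55, 45]
extract-min → returns 17:
  remove root 17; move last element 45 to root → [45, 22, 54, 31, 43, 59, 55]
  45 vs smaller child 22 at index 1, swap → [22, 45, 54, 31, 43, 59, 55]
  45 vs smaller child 31 at index 3, swap → [22, 31, 54, 45, 43, 59, 55]
extract-min → returns 22:
  remove root 22; move last element 55 to root → [55, 31, 54, 45, 43, 59]
  55 vs smaller child 31 at index 1, swap → [31, 55, 54, 45, 43, 59]
  55 vs smaller child 43 at index 4, swap → [31, 43, 54, 45, 55, 59]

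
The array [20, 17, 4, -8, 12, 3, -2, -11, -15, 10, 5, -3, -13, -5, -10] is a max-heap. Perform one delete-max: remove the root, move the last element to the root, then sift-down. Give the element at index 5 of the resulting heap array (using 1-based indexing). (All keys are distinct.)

10

remove root 20; move last element -10 to root → [-10, 17, 4, -8, 12, 3, -2, -11, -15, 10, 5, -3, -13, -5]
-10 vs larger child 17 at index 2, swap → [17, -10, 4, -8, 12, 3, -2, -11, -15, 10, 5, -3, -13, -5]
-10 vs larger child 12 at index 5, swap → [17, 12, 4, -8, -10, 3, -2, -11, -15, 10, 5, -3, -13, -5]
-10 vs larger child 10 at index 10, swap → [17, 12, 4, -8, 10, 3, -2, -11, -15, -10, 5, -3, -13, -5]
resulting array: [17, 12, 4, -8, 10, 3, -2, -11, -15, -10, 5, -3, -13, -5]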